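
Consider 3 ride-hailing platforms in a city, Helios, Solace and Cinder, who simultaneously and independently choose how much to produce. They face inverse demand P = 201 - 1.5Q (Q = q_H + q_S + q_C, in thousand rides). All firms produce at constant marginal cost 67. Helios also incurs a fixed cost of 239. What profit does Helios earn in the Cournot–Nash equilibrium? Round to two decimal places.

Each firm earns π_i = (201 - 1.5Q)q_i - 67q_i.
Setting ∂π_i/∂q_i = 0 with rivals' quantities fixed: 134 - 3q_i - (3/2)·Σ_{j≠i} q_j = 0.
With identical firms every q_j equals q_i, so Σ_{j≠i} q_j = 2q_i and 134 = 6q_i, giving q_i = 67/3.
Price P = 201 - (3/2)·67 = 201/2.
Helios's profit: (201/2 - 67)·(67/3) - 239 = 509.1667.

509.17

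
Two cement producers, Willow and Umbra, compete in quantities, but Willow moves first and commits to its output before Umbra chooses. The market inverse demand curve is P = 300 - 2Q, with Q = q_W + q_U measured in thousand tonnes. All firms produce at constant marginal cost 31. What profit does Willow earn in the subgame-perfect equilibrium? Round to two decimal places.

Solve by backward induction. Given q_W, the follower Umbra maximises π_U = (300 - 2q_W - 2q_U)q_U - 31q_U.
∂π_U/∂q_U = 269 - 2q_W - 4q_U = 0 gives the reaction function q_U = (269 - 2q_W)/4.
The leader anticipates this reaction. Substituting into P = 300 - 2Q gives P = 331/2 - q_W, so π_W = (331/2 - q_W)q_W - 31q_W.
Leader FOC: 269/2 - 2q_W = 0, so q_W = 269/4.
Then q_U = (269 - 2·(269/4))/4 = 269/8.
Price P = 300 - 2·(807/8) = 393/4.
Willow's profit: (393/4 - 31)·(269/4) = 4522.5625.

4522.56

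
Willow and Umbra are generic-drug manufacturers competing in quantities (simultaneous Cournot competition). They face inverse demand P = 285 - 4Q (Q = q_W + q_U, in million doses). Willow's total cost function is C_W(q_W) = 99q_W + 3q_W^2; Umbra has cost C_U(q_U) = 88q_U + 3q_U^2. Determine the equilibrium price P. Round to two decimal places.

Willow's profit: π_W = (285 - 4Q)q_W - (99q_W + 3q_W²). Setting ∂π_W/∂q_W = 0: 186 - 14q_W - 4(q_U) = 0.
Umbra's profit: π_U = (285 - 4Q)q_U - (88q_U + 3q_U²). Setting ∂π_U/∂q_U = 0: 197 - 14q_U - 4(q_W) = 0.
So q_W = (186 - 4q_U)/14 and q_U = (197 - 4q_W)/14.
Substituting one into the other gives q_W = 454/45 and q_U = 1007/90.
Total output Q = 383/18, so price P = 285 - 4·(383/18) = 1799/9.

199.89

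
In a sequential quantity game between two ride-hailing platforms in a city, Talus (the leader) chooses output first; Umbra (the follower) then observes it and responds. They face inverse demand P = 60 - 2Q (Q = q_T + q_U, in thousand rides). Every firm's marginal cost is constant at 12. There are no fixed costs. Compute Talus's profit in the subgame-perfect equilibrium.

144

The follower Umbra best-responds to any q_T: π_U = (60 - 2Q)q_U - 12q_U.
Follower FOC: 48 - 2q_T - 4q_U = 0, so q_U(q_T) = (48 - 2q_T)/4.
The leader anticipates this reaction. Substituting into P = 60 - 2Q gives P = 36 - q_T, so π_T = (36 - q_T)q_T - 12q_T.
The leader's first-order condition 24 - 2q_T = 0 yields q_T = 12.
Then q_U = (48 - 2·12)/4 = 6.
Price P = 60 - 2·18 = 24.
Talus's profit: (24 - 12)·12 = 144.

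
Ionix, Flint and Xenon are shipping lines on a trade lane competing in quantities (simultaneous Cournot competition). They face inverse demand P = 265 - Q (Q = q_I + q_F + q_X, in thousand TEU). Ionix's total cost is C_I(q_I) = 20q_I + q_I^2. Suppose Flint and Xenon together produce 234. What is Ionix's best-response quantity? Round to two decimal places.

2.75

With rivals' combined output fixed at 234, Ionix's profit is π_I = (265 - 234 - q_I)q_I - (20q_I + q_I²) = (31 - q_I)q_I - (20q_I + q_I²).
∂π_I/∂q_I = 11 - 4q_I = 0, so q_I = 11/4.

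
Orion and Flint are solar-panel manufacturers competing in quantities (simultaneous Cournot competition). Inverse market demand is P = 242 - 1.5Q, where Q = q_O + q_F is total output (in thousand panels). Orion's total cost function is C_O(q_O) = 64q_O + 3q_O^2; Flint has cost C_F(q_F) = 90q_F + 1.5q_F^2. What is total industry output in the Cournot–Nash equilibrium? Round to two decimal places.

Orion's profit: π_O = (242 - 1.5Q)q_O - (64q_O + 3q_O²). Setting ∂π_O/∂q_O = 0: 178 - 9q_O - (3/2)(q_F) = 0.
Flint's profit: π_F = (242 - 1.5Q)q_F - (90q_F + (3/2)q_F²). Setting ∂π_F/∂q_F = 0: 152 - 6q_F - (3/2)(q_O) = 0.
Best responses: q_O = (178 - (3/2)q_F)/9, q_F = (152 - (3/2)q_O)/6.
Solving the pair: q_O = 1120/69, q_F = 1468/69.
Total output Q = 1120/69 + 1468/69 = 37.5072.

37.51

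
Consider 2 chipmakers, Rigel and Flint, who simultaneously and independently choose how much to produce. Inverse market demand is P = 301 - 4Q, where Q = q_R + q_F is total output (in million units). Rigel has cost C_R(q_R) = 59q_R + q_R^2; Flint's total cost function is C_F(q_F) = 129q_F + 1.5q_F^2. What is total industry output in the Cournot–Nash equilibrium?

Rigel's profit: π_R = (301 - 4Q)q_R - (59q_R + q_R²). Setting ∂π_R/∂q_R = 0: 242 - 10q_R - 4(q_F) = 0.
Flint's first-order condition: 172 - 11q_F - 4(q_R) = 0.
Rearranging gives the reaction functions q_R = (242 - 4q_F)/10 and q_F = (172 - 4q_R)/11.
Substituting one into the other gives q_R = 21 and q_F = 8.
Total output Q = 21 + 8 = 29.

29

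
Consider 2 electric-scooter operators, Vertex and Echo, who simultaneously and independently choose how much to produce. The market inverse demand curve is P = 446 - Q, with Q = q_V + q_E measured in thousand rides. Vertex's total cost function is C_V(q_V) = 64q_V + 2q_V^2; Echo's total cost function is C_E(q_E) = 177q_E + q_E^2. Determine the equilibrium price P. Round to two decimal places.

Vertex's profit: π_V = (446 - Q)q_V - (64q_V + 2q_V²). Setting ∂π_V/∂q_V = 0: 382 - 6q_V - (q_E) = 0.
Echo's first-order condition: 269 - 4q_E - (q_V) = 0.
Rearranging gives the reaction functions q_V = (382 - q_E)/6 and q_E = (269 - q_V)/4.
Substituting one into the other gives q_V = 1259/23 and q_E = 1232/23.
Total output Q = 108.3043, so price P = 446 - 108.3043 = 337.6957.

337.70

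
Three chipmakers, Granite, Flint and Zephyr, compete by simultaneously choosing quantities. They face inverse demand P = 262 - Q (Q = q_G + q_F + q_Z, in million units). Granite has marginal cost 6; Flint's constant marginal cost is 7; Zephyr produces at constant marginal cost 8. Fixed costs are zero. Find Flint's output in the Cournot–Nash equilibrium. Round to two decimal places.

Granite's profit: π_G = (262 - Q)q_G - (6q_G). Setting ∂π_G/∂q_G = 0: 256 - 2q_G - (q_F + q_Z) = 0.
Flint's first-order condition: 255 - 2q_F - (q_G + q_Z) = 0.
Zephyr's profit: π_Z = (262 - Q)q_Z - (8q_Z). Setting ∂π_Z/∂q_Z = 0: 254 - 2q_Z - (q_G + q_F) = 0.
Adding the 3 conditions: 765 − 2Q − 2Q = 0, i.e. Q = 765/4.
Back-substituting: q_G = (256 − 765/4) = 259/4, q_F = (255 − 765/4) = 255/4, q_Z = (254 − 765/4) = 251/4.

63.75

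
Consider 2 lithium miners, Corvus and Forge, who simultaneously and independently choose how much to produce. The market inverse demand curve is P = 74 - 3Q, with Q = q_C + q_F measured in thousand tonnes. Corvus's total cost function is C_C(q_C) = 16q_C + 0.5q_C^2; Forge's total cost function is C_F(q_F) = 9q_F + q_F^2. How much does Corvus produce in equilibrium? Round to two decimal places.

Corvus's profit: π_C = (74 - 3Q)q_C - (16q_C + (1/2)q_C²). Setting ∂π_C/∂q_C = 0: 58 - 7q_C - 3(q_F) = 0.
Forge's profit: π_F = (74 - 3Q)q_F - (9q_F + q_F²). Setting ∂π_F/∂q_F = 0: 65 - 8q_F - 3(q_C) = 0.
So q_C = (58 - 3q_F)/7 and q_F = (65 - 3q_C)/8.
Substituting one into the other gives q_C = 269/47 and q_F = 281/47.

5.72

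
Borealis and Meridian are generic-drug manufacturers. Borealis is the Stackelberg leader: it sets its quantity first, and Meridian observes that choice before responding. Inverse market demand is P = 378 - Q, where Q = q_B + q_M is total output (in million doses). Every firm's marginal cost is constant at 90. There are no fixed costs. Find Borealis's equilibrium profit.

The follower Meridian best-responds to any q_B: π_M = (378 - Q)q_M - 90q_M.
Setting the follower's marginal profit to zero, 288 - q_B - 2q_M = 0, i.e. q_M = (288 - q_B)/2.
Borealis substitutes q_M(q_B) into its own profit: π_B = q_B(378 - q_B - (288 - q_B)/2) - 90q_B = (234 - (1/2)q_B)q_B - 90q_B.
The leader's first-order condition 144 - q_B = 0 yields q_B = 144.
Then q_M = (288 - 144)/2 = 72.
Price P = 378 - 216 = 162.
Borealis's profit: (162 - 90)·144 = 10368.

10368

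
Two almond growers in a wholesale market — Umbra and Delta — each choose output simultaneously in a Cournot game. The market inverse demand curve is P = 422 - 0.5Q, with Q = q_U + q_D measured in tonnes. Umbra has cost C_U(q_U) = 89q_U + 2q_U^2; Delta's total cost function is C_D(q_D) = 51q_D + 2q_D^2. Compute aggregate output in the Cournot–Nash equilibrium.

128

Umbra's profit: π_U = (422 - 0.5Q)q_U - (89q_U + 2q_U²). Setting ∂π_U/∂q_U = 0: 333 - 5q_U - (1/2)(q_D) = 0.
Delta's profit: π_D = (422 - 0.5Q)q_D - (51q_D + 2q_D²). Setting ∂π_D/∂q_D = 0: 371 - 5q_D - (1/2)(q_U) = 0.
Best responses: q_U = (333 - (1/2)q_D)/5, q_D = (371 - (1/2)q_U)/5.
Solving the pair: q_U = 538/9, q_D = 614/9.
Total output Q = 538/9 + 614/9 = 128.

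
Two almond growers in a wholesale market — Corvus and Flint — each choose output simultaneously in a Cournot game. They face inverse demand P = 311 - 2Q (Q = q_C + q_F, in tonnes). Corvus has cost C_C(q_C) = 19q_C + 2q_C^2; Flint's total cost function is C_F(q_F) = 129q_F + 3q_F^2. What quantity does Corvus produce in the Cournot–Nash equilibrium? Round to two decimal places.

33.63

Corvus's profit: π_C = (311 - 2Q)q_C - (19q_C + 2q_C²). Setting ∂π_C/∂q_C = 0: 292 - 8q_C - 2(q_F) = 0.
Flint's profit: π_F = (311 - 2Q)q_F - (129q_F + 3q_F²). Setting ∂π_F/∂q_F = 0: 182 - 10q_F - 2(q_C) = 0.
Rearranging gives the reaction functions q_C = (292 - 2q_F)/8 and q_F = (182 - 2q_C)/10.
Substituting one into the other gives q_C = 639/19 and q_F = 218/19.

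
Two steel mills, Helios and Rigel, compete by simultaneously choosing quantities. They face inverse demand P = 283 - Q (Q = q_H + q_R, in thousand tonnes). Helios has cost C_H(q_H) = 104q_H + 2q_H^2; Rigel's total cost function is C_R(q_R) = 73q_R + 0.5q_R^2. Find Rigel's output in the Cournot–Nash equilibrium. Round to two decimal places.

63.59

Helios's profit: π_H = (283 - Q)q_H - (104q_H + 2q_H²). Setting ∂π_H/∂q_H = 0: 179 - 6q_H - (q_R) = 0.
Rigel's first-order condition: 210 - 3q_R - (q_H) = 0.
So q_H = (179 - q_R)/6 and q_R = (210 - q_H)/3.
Solving the pair: q_H = 327/17, q_R = 1081/17.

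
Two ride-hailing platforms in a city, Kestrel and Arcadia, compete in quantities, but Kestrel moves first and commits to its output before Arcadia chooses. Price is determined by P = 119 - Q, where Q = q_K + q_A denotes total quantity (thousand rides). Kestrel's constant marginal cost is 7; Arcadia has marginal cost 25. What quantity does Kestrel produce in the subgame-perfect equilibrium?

65

The follower Arcadia best-responds to any q_K: π_A = (119 - Q)q_A - 25q_A.
∂π_A/∂q_A = 94 - q_K - 2q_A = 0 gives the reaction function q_A = (94 - q_K)/2.
The leader anticipates this reaction. Substituting into P = 119 - Q gives P = 72 - (1/2)q_K, so π_K = (72 - (1/2)q_K)q_K - 7q_K.
The leader's first-order condition 65 - q_K = 0 yields q_K = 65.
Then q_A = (94 - 65)/2 = 29/2.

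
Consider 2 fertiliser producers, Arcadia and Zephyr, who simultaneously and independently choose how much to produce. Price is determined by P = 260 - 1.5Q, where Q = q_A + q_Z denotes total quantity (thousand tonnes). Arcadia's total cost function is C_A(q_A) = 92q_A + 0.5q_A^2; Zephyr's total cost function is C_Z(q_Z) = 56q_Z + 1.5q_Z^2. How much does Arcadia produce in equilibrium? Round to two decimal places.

32.28

Arcadia's profit: π_A = (260 - 1.5Q)q_A - (92q_A + (1/2)q_A²). Setting ∂π_A/∂q_A = 0: 168 - 4q_A - (3/2)(q_Z) = 0.
Zephyr's profit: π_Z = (260 - 1.5Q)q_Z - (56q_Z + (3/2)q_Z²). Setting ∂π_Z/∂q_Z = 0: 204 - 6q_Z - (3/2)(q_A) = 0.
Best responses: q_A = (168 - (3/2)q_Z)/4, q_Z = (204 - (3/2)q_A)/6.
Solving the pair: q_A = 936/29, q_Z = 752/29.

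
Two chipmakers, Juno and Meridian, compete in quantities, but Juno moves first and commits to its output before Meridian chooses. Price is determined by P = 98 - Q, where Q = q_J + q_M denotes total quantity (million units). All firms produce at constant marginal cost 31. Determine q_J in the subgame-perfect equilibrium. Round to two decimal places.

33.50

The follower Meridian best-responds to any q_J: π_M = (98 - Q)q_M - 31q_M.
∂π_M/∂q_M = 67 - q_J - 2q_M = 0 gives the reaction function q_M = (67 - q_J)/2.
The leader anticipates this reaction. Substituting into P = 98 - Q gives P = 129/2 - (1/2)q_J, so π_J = (129/2 - (1/2)q_J)q_J - 31q_J.
Leader FOC: 67/2 - q_J = 0, so q_J = 67/2.
Then q_M = (67 - 67/2)/2 = 67/4.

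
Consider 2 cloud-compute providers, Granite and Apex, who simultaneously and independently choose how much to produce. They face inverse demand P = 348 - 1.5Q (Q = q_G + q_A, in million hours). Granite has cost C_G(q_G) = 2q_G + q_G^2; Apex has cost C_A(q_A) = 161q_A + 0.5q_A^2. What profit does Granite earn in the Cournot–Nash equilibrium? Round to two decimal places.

Granite's profit: π_G = (348 - 1.5Q)q_G - (2q_G + q_G²). Setting ∂π_G/∂q_G = 0: 346 - 5q_G - (3/2)(q_A) = 0.
Apex's profit: π_A = (348 - 1.5Q)q_A - (161q_A + (1/2)q_A²). Setting ∂π_A/∂q_A = 0: 187 - 4q_A - (3/2)(q_G) = 0.
Rearranging gives the reaction functions q_G = (346 - (3/2)q_A)/5 and q_A = (187 - (3/2)q_G)/4.
Solving the pair: q_G = 62.1690, q_A = 1664/71.
Price P = 348 - (3/2)·85.6056 = 219.5915.
Granite's profit: 219.5915·62.1690 - 2·62.1690 - 62.1690² = 9662.4658.

9662.47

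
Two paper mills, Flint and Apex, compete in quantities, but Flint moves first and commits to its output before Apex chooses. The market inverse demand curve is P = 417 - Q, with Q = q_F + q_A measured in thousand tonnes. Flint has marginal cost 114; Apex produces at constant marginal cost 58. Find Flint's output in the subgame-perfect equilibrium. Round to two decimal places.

Solve by backward induction. Given q_F, the follower Apex maximises π_A = (417 - q_F - q_A)q_A - 58q_A.
∂π_A/∂q_A = 359 - q_F - 2q_A = 0 gives the reaction function q_A = (359 - q_F)/2.
The leader anticipates this reaction. Substituting into P = 417 - Q gives P = 475/2 - (1/2)q_F, so π_F = (475/2 - (1/2)q_F)q_F - 114q_F.
The leader's first-order condition 247/2 - q_F = 0 yields q_F = 247/2.
Then q_A = (359 - 247/2)/2 = 471/4.

123.50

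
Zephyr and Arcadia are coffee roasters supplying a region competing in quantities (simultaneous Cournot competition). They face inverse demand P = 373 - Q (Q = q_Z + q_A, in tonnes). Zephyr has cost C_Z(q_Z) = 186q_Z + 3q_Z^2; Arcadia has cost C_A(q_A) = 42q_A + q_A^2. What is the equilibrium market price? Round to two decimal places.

280.16

Zephyr's profit: π_Z = (373 - Q)q_Z - (186q_Z + 3q_Z²). Setting ∂π_Z/∂q_Z = 0: 187 - 8q_Z - (q_A) = 0.
Arcadia's first-order condition: 331 - 4q_A - (q_Z) = 0.
Best responses: q_Z = (187 - q_A)/8, q_A = (331 - q_Z)/4.
Solving the pair: q_Z = 417/31, q_A = 79.3871.
Total output Q = 92.8387, so price P = 373 - 92.8387 = 280.1613.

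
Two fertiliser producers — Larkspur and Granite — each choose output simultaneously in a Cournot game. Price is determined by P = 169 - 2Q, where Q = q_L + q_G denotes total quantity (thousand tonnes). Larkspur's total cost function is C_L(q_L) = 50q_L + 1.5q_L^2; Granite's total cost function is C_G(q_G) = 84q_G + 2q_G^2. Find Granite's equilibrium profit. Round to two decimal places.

Larkspur's profit: π_L = (169 - 2Q)q_L - (50q_L + (3/2)q_L²). Setting ∂π_L/∂q_L = 0: 119 - 7q_L - 2(q_G) = 0.
Granite's profit: π_G = (169 - 2Q)q_G - (84q_G + 2q_G²). Setting ∂π_G/∂q_G = 0: 85 - 8q_G - 2(q_L) = 0.
Rearranging gives the reaction functions q_L = (119 - 2q_G)/7 and q_G = (85 - 2q_L)/8.
Solving the pair: q_L = 391/26, q_G = 357/52.
Price P = 169 - 2·(1139/52) = 125.1923.
Granite's profit: 125.1923·(357/52) - 84·(357/52) - 2(357/52)² = 188.5340.

188.53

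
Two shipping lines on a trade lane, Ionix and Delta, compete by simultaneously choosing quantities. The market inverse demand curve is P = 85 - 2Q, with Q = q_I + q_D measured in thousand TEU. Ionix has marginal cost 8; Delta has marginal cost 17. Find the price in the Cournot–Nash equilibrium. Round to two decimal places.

36.67

Ionix's profit: π_I = (85 - 2Q)q_I - (8q_I). Setting ∂π_I/∂q_I = 0: 77 - 4q_I - 2(q_D) = 0.
Delta's profit: π_D = (85 - 2Q)q_D - (17q_D). Setting ∂π_D/∂q_D = 0: 68 - 4q_D - 2(q_I) = 0.
Rearranging gives the reaction functions q_I = (77 - 2q_D)/4 and q_D = (68 - 2q_I)/4.
Substituting one into the other gives q_I = 43/3 and q_D = 59/6.
Total output Q = 145/6, so price P = 85 - 2·(145/6) = 110/3.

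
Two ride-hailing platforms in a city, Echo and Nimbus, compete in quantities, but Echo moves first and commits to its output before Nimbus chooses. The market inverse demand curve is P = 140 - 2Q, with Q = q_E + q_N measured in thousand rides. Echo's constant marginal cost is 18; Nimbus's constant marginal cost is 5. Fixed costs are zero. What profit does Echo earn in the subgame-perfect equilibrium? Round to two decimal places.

Solve by backward induction. Given q_E, the follower Nimbus maximises π_N = (140 - 2q_E - 2q_N)q_N - 5q_N.
Follower FOC: 135 - 2q_E - 4q_N = 0, so q_N(q_E) = (135 - 2q_E)/4.
Echo substitutes q_N(q_E) into its own profit: π_E = q_E(140 - 2q_E - (135 - 2q_E)/2) - 18q_E = (145/2 - q_E)q_E - 18q_E.
Maximising: ∂π_E/∂q_E = 109/2 - 2q_E = 0, giving q_E = 109/4.
Then q_N = (135 - 2·(109/4))/4 = 161/8.
Price P = 140 - 2·(379/8) = 181/4.
Echo's profit: (181/4 - 18)·(109/4) = 742.5625.

742.56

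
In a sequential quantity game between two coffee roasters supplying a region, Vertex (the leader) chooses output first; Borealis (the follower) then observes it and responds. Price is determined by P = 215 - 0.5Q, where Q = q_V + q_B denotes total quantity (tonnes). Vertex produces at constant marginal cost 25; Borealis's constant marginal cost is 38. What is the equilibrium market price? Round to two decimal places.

75.75

The follower Borealis best-responds to any q_V: π_B = (215 - 0.5Q)q_B - 38q_B.
∂π_B/∂q_B = 177 - (1/2)q_V - q_B = 0 gives the reaction function q_B = (177 - (1/2)q_V).
Vertex substitutes q_B(q_V) into its own profit: π_V = q_V(215 - (1/2)q_V - (177 - (1/2)q_V)/2) - 25q_V = (253/2 - (1/4)q_V)q_V - 25q_V.
Maximising: ∂π_V/∂q_V = 203/2 - (1/2)q_V = 0, giving q_V = 203.
Then q_B = (177 - (1/2)·203) = 151/2.
Total output Q = 557/2, so price P = 215 - (1/2)·(557/2) = 303/4.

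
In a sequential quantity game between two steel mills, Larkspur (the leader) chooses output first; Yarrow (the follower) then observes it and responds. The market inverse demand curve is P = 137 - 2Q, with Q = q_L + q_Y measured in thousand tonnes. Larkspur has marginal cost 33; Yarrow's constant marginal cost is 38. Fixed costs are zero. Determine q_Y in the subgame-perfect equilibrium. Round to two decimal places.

Solve by backward induction. Given q_L, the follower Yarrow maximises π_Y = (137 - 2q_L - 2q_Y)q_Y - 38q_Y.
∂π_Y/∂q_Y = 99 - 2q_L - 4q_Y = 0 gives the reaction function q_Y = (99 - 2q_L)/4.
The leader anticipates this reaction. Substituting into P = 137 - 2Q gives P = 175/2 - q_L, so π_L = (175/2 - q_L)q_L - 33q_L.
Maximising: ∂π_L/∂q_L = 109/2 - 2q_L = 0, giving q_L = 109/4.
Then q_Y = (99 - 2·(109/4))/4 = 89/8.

11.13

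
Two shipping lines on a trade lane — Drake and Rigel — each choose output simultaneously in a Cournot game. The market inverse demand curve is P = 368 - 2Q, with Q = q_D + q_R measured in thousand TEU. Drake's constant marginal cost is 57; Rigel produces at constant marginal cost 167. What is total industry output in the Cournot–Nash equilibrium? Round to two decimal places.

85.33

Drake's profit: π_D = (368 - 2Q)q_D - (57q_D). Setting ∂π_D/∂q_D = 0: 311 - 4q_D - 2(q_R) = 0.
Rigel's profit: π_R = (368 - 2Q)q_R - (167q_R). Setting ∂π_R/∂q_R = 0: 201 - 4q_R - 2(q_D) = 0.
So q_D = (311 - 2q_R)/4 and q_R = (201 - 2q_D)/4.
Substituting one into the other gives q_D = 421/6 and q_R = 91/6.
Total output Q = 421/6 + 91/6 = 256/3.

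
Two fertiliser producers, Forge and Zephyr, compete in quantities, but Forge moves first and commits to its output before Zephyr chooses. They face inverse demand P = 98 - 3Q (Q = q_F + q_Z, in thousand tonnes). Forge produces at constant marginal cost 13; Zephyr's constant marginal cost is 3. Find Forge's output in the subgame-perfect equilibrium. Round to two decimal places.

The follower Zephyr best-responds to any q_F: π_Z = (98 - 3Q)q_Z - 3q_Z.
∂π_Z/∂q_Z = 95 - 3q_F - 6q_Z = 0 gives the reaction function q_Z = (95 - 3q_F)/6.
Forge substitutes q_Z(q_F) into its own profit: π_F = q_F(98 - 3q_F - (95 - 3q_F)/2) - 13q_F = (101/2 - (3/2)q_F)q_F - 13q_F.
Leader FOC: 75/2 - 3q_F = 0, so q_F = 25/2.
Then q_Z = (95 - 3·(25/2))/6 = 115/12.

12.50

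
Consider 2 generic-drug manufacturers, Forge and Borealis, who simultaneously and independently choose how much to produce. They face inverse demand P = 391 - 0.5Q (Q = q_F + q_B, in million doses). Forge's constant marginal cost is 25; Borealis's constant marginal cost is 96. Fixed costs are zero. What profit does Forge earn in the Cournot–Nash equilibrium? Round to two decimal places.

42437.56

Forge's profit: π_F = (391 - 0.5Q)q_F - (25q_F). Setting ∂π_F/∂q_F = 0: 366 - q_F - (1/2)(q_B) = 0.
Borealis's profit: π_B = (391 - 0.5Q)q_B - (96q_B). Setting ∂π_B/∂q_B = 0: 295 - q_B - (1/2)(q_F) = 0.
Best responses: q_F = (366 - (1/2)q_B), q_B = (295 - (1/2)q_F).
Solving the pair: q_F = 874/3, q_B = 448/3.
Price P = 391 - (1/2)·(1322/3) = 512/3.
Forge's profit: (512/3 - 25)·(874/3) = 42437.5556.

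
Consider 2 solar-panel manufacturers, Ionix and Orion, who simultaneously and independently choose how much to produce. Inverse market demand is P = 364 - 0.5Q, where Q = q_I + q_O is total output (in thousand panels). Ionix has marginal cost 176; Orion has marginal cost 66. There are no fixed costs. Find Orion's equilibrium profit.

36992

Ionix's profit: π_I = (364 - 0.5Q)q_I - (176q_I). Setting ∂π_I/∂q_I = 0: 188 - q_I - (1/2)(q_O) = 0.
Orion's profit: π_O = (364 - 0.5Q)q_O - (66q_O). Setting ∂π_O/∂q_O = 0: 298 - q_O - (1/2)(q_I) = 0.
Rearranging gives the reaction functions q_I = (188 - (1/2)q_O) and q_O = (298 - (1/2)q_I).
Solving the pair: q_I = 52, q_O = 272.
Price P = 364 - (1/2)·324 = 202.
Orion's profit: (202 - 66)·272 = 36992.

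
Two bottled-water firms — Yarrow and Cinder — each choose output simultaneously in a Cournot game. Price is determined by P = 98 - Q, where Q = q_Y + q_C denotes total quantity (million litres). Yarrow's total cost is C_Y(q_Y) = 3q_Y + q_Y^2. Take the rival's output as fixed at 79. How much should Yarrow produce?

With the rival's output fixed at 79, Yarrow's profit is π_Y = (98 - 79 - q_Y)q_Y - (3q_Y + q_Y²) = (19 - q_Y)q_Y - (3q_Y + q_Y²).
∂π_Y/∂q_Y = 16 - 4q_Y = 0, so q_Y = 4.

4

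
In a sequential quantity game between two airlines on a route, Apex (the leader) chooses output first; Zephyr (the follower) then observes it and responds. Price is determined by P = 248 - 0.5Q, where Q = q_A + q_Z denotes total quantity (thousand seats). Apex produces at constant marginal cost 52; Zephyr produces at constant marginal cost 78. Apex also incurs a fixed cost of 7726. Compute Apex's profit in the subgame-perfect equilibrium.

The follower Zephyr best-responds to any q_A: π_Z = (248 - 0.5Q)q_Z - 78q_Z.
∂π_Z/∂q_Z = 170 - (1/2)q_A - q_Z = 0 gives the reaction function q_Z = (170 - (1/2)q_A).
Apex substitutes q_Z(q_A) into its own profit: π_A = q_A(248 - (1/2)q_A - (170 - (1/2)q_A)/2) - 52q_A = (163 - (1/4)q_A)q_A - 52q_A.
The leader's first-order condition 111 - (1/2)q_A = 0 yields q_A = 222.
Then q_Z = (170 - (1/2)·222) = 59.
Price P = 248 - (1/2)·281 = 215/2.
Apex's profit: (215/2 - 52)·222 - 7726 = 4595.

4595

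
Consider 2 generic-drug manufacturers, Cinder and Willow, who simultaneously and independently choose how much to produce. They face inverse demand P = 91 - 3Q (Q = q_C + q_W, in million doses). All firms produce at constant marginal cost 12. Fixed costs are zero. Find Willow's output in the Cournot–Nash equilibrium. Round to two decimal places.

Each firm earns π_i = (91 - 3Q)q_i - 12q_i.
Setting ∂π_i/∂q_i = 0 with rivals' quantities fixed: 79 - 6q_i - 3q_j = 0.
By symmetry each firm produces the same amount; substituting q_j = q_i yields q_i = 79/9.

8.78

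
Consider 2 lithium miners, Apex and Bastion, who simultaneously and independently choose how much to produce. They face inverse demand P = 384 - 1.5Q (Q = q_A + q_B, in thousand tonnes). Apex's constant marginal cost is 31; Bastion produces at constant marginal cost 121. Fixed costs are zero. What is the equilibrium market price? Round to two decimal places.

Apex's profit: π_A = (384 - 1.5Q)q_A - (31q_A). Setting ∂π_A/∂q_A = 0: 353 - 3q_A - (3/2)(q_B) = 0.
Bastion's first-order condition: 263 - 3q_B - (3/2)(q_A) = 0.
Best responses: q_A = (353 - (3/2)q_B)/3, q_B = (263 - (3/2)q_A)/3.
Substituting one into the other gives q_A = 886/9 and q_B = 346/9.
Total output Q = 1232/9, so price P = 384 - (3/2)·(1232/9) = 536/3.

178.67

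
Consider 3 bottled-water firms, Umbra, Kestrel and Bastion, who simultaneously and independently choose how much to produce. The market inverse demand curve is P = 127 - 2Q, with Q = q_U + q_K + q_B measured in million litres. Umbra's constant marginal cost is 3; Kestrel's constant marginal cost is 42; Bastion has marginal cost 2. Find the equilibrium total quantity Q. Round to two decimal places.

Umbra's profit: π_U = (127 - 2Q)q_U - (3q_U). Setting ∂π_U/∂q_U = 0: 124 - 4q_U - 2(q_K + q_B) = 0.
Kestrel's profit: π_K = (127 - 2Q)q_K - (42q_K). Setting ∂π_K/∂q_K = 0: 85 - 4q_K - 2(q_U + q_B) = 0.
Bastion's first-order condition: 125 - 4q_B - 2(q_U + q_K) = 0.
Summing all 3 equations gives 334 − 8Q = 0, hence Q = 167/4.
Back-substituting: q_U = (124 − 167/2)/2 = 81/4, q_K = (85 − 167/2)/2 = 3/4, q_B = (125 − 167/2)/2 = 83/4.
Total output Q = 81/4 + 3/4 + 83/4 = 167/4.

41.75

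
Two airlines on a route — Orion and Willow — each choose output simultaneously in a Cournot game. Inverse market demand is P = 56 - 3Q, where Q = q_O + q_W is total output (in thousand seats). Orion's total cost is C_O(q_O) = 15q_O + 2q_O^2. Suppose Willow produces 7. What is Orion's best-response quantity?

With the rival's output fixed at 7, Orion's profit is π_O = (56 - 3·7 - 3q_O)q_O - (15q_O + 2q_O²) = (35 - 3q_O)q_O - (15q_O + 2q_O²).
∂π_O/∂q_O = 20 - 10q_O = 0, so q_O = 2.

2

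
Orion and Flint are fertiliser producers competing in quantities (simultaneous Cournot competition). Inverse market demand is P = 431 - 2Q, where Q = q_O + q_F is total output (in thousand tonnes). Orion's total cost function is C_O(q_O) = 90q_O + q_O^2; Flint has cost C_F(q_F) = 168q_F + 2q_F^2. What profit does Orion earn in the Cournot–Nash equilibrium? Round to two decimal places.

Orion's profit: π_O = (431 - 2Q)q_O - (90q_O + q_O²). Setting ∂π_O/∂q_O = 0: 341 - 6q_O - 2(q_F) = 0.
Flint's profit: π_F = (431 - 2Q)q_F - (168q_F + 2q_F²). Setting ∂π_F/∂q_F = 0: 263 - 8q_F - 2(q_O) = 0.
Best responses: q_O = (341 - 2q_F)/6, q_F = (263 - 2q_O)/8.
Solving the pair: q_O = 1101/22, q_F = 224/11.
Price P = 431 - 2·(1549/22) = 290.1818.
Orion's profit: 290.1818·(1101/22) - 90·(1101/22) - (1101/22)² = 7513.6426.

7513.64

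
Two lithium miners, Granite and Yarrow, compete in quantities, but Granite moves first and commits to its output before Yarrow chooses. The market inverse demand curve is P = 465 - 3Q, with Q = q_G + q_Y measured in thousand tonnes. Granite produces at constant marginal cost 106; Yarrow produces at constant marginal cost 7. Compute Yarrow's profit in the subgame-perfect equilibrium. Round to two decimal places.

The follower Yarrow best-responds to any q_G: π_Y = (465 - 3Q)q_Y - 7q_Y.
Follower FOC: 458 - 3q_G - 6q_Y = 0, so q_Y(q_G) = (458 - 3q_G)/6.
The leader anticipates this reaction. Substituting into P = 465 - 3Q gives P = 236 - (3/2)q_G, so π_G = (236 - (3/2)q_G)q_G - 106q_G.
Maximising: ∂π_G/∂q_G = 130 - 3q_G = 0, giving q_G = 130/3.
Then q_Y = (458 - 3·(130/3))/6 = 164/3.
Price P = 465 - 3·98 = 171.
Yarrow's profit: (171 - 7)·(164/3) = 8965.3333.

8965.33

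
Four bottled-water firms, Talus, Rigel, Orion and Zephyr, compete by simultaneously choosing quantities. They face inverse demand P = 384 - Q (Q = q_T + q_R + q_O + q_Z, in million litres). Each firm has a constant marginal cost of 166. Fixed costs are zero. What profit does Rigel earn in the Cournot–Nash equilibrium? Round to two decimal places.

1900.96

A representative firm's profit is π_i = q_i(384 - Q) - 166q_i.
Setting ∂π_i/∂q_i = 0 with rivals' quantities fixed: 218 - 2q_i - Σ_{j≠i} q_j = 0.
By symmetry each firm produces the same amount; substituting Σ_{j≠i} q_j = 3q_i yields q_i = 218/5.
Price P = 384 - 872/5 = 1048/5.
Rigel's profit: (1048/5 - 166)·(218/5) = 1900.9600.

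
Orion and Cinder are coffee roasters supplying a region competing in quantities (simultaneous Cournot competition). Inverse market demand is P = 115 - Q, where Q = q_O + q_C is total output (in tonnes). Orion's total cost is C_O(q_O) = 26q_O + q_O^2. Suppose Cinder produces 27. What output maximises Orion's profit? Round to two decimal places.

15.50

With the rival's output fixed at 27, Orion's profit is π_O = (115 - 27 - q_O)q_O - (26q_O + q_O²) = (88 - q_O)q_O - (26q_O + q_O²).
∂π_O/∂q_O = 62 - 4q_O = 0, so q_O = 31/2.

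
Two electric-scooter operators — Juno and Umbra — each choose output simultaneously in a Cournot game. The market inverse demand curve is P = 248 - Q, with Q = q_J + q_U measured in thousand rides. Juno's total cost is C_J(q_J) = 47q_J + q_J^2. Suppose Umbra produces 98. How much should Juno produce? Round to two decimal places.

25.75

With the rival's output fixed at 98, Juno's profit is π_J = (248 - 98 - q_J)q_J - (47q_J + q_J²) = (150 - q_J)q_J - (47q_J + q_J²).
∂π_J/∂q_J = 103 - 4q_J = 0, so q_J = 103/4.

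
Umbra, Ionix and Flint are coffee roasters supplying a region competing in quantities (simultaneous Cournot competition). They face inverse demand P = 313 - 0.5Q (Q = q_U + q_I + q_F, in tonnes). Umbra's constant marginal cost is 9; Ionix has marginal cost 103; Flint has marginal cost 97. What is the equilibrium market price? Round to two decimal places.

Umbra's profit: π_U = (313 - 0.5Q)q_U - (9q_U). Setting ∂π_U/∂q_U = 0: 304 - q_U - (1/2)(q_I + q_F) = 0.
Ionix's first-order condition: 210 - q_I - (1/2)(q_U + q_F) = 0.
Flint's first-order condition: 216 - q_F - (1/2)(q_U + q_I) = 0.
Adding the 3 conditions: 730 − Q − Q = 0, i.e. Q = 365.
Back-substituting: q_U = (304 − 365/2)/(1/2) = 243, q_I = (210 − 365/2)/(1/2) = 55, q_F = (216 − 365/2)/(1/2) = 67.
Total output Q = 365, so price P = 313 - (1/2)·365 = 261/2.

130.50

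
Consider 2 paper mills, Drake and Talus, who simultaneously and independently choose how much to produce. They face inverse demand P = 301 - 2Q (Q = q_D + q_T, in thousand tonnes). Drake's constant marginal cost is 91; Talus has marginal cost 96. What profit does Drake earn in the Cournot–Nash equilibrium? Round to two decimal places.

Drake's profit: π_D = (301 - 2Q)q_D - (91q_D). Setting ∂π_D/∂q_D = 0: 210 - 4q_D - 2(q_T) = 0.
Talus's profit: π_T = (301 - 2Q)q_T - (96q_T). Setting ∂π_T/∂q_T = 0: 205 - 4q_T - 2(q_D) = 0.
Best responses: q_D = (210 - 2q_T)/4, q_T = (205 - 2q_D)/4.
Substituting one into the other gives q_D = 215/6 and q_T = 100/3.
Price P = 301 - 2·(415/6) = 488/3.
Drake's profit: (488/3 - 91)·(215/6) = 2568.0556.

2568.06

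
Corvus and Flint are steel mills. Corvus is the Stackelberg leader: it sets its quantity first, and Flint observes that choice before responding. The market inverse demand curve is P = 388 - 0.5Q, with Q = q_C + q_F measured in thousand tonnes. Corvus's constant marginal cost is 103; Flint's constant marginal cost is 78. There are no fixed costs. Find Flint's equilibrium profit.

16200

The follower Flint best-responds to any q_C: π_F = (388 - 0.5Q)q_F - 78q_F.
Follower FOC: 310 - (1/2)q_C - q_F = 0, so q_F(q_C) = (310 - (1/2)q_C).
The leader anticipates this reaction. Substituting into P = 388 - 0.5Q gives P = 233 - (1/4)q_C, so π_C = (233 - (1/4)q_C)q_C - 103q_C.
The leader's first-order condition 130 - (1/2)q_C = 0 yields q_C = 260.
Then q_F = (310 - (1/2)·260) = 180.
Price P = 388 - (1/2)·440 = 168.
Flint's profit: (168 - 78)·180 = 16200.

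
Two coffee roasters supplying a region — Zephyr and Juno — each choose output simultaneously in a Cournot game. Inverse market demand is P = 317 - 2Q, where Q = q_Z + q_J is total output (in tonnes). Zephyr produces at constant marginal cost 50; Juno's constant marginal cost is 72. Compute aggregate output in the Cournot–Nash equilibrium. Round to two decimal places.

Zephyr's profit: π_Z = (317 - 2Q)q_Z - (50q_Z). Setting ∂π_Z/∂q_Z = 0: 267 - 4q_Z - 2(q_J) = 0.
Juno's first-order condition: 245 - 4q_J - 2(q_Z) = 0.
Best responses: q_Z = (267 - 2q_J)/4, q_J = (245 - 2q_Z)/4.
Solving the pair: q_Z = 289/6, q_J = 223/6.
Total output Q = 289/6 + 223/6 = 256/3.

85.33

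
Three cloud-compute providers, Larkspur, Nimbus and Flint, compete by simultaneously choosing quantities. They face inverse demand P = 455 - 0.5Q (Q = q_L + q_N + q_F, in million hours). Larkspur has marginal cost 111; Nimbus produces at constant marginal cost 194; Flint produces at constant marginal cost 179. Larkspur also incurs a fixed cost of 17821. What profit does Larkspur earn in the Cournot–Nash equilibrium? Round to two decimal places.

12807.13

Larkspur's profit: π_L = (455 - 0.5Q)q_L - (111q_L). Setting ∂π_L/∂q_L = 0: 344 - q_L - (1/2)(q_N + q_F) = 0.
Nimbus's profit: π_N = (455 - 0.5Q)q_N - (194q_N). Setting ∂π_N/∂q_N = 0: 261 - q_N - (1/2)(q_L + q_F) = 0.
Flint's profit: π_F = (455 - 0.5Q)q_F - (179q_F). Setting ∂π_F/∂q_F = 0: 276 - q_F - (1/2)(q_L + q_N) = 0.
Summing all 3 equations gives 881 − 2Q = 0, hence Q = 881/2.
Back-substituting: q_L = (344 − 881/4)/(1/2) = 495/2, q_N = (261 − 881/4)/(1/2) = 163/2, q_F = (276 − 881/4)/(1/2) = 223/2.
Price P = 455 - (1/2)·(881/2) = 939/4.
Larkspur's profit: (939/4 - 111)·(495/2) - 17821 = 12807.1250.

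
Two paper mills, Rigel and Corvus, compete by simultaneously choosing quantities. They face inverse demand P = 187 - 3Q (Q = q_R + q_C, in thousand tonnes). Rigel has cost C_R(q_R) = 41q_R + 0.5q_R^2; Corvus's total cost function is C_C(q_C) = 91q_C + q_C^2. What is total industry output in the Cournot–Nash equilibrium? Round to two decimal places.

Rigel's profit: π_R = (187 - 3Q)q_R - (41q_R + (1/2)q_R²). Setting ∂π_R/∂q_R = 0: 146 - 7q_R - 3(q_C) = 0.
Corvus's first-order condition: 96 - 8q_C - 3(q_R) = 0.
Rearranging gives the reaction functions q_R = (146 - 3q_C)/7 and q_C = (96 - 3q_R)/8.
Substituting one into the other gives q_R = 880/47 and q_C = 234/47.
Total output Q = 880/47 + 234/47 = 1114/47.

23.70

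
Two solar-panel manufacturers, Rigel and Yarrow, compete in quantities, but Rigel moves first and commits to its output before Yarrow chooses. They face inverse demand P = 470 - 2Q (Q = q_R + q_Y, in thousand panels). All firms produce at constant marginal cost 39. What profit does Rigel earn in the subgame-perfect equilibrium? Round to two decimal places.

The follower Yarrow best-responds to any q_R: π_Y = (470 - 2Q)q_Y - 39q_Y.
Follower FOC: 431 - 2q_R - 4q_Y = 0, so q_Y(q_R) = (431 - 2q_R)/4.
The leader anticipates this reaction. Substituting into P = 470 - 2Q gives P = 509/2 - q_R, so π_R = (509/2 - q_R)q_R - 39q_R.
The leader's first-order condition 431/2 - 2q_R = 0 yields q_R = 431/4.
Then q_Y = (431 - 2·(431/4))/4 = 431/8.
Price P = 470 - 2·(1293/8) = 587/4.
Rigel's profit: (587/4 - 39)·(431/4) = 11610.0625.

11610.06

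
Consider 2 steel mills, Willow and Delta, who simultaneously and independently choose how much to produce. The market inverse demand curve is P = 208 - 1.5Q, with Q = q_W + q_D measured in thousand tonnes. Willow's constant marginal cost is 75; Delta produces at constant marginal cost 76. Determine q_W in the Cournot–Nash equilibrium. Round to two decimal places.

Willow's profit: π_W = (208 - 1.5Q)q_W - (75q_W). Setting ∂π_W/∂q_W = 0: 133 - 3q_W - (3/2)(q_D) = 0.
Delta's profit: π_D = (208 - 1.5Q)q_D - (76q_D). Setting ∂π_D/∂q_D = 0: 132 - 3q_D - (3/2)(q_W) = 0.
Best responses: q_W = (133 - (3/2)q_D)/3, q_D = (132 - (3/2)q_W)/3.
Solving the pair: q_W = 268/9, q_D = 262/9.

29.78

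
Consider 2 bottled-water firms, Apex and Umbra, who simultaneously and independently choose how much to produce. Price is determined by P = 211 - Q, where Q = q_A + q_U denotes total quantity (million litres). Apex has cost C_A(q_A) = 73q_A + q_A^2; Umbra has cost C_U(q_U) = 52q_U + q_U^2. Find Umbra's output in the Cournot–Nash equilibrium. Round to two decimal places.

33.20

Apex's profit: π_A = (211 - Q)q_A - (73q_A + q_A²). Setting ∂π_A/∂q_A = 0: 138 - 4q_A - (q_U) = 0.
Umbra's first-order condition: 159 - 4q_U - (q_A) = 0.
Best responses: q_A = (138 - q_U)/4, q_U = (159 - q_A)/4.
Substituting one into the other gives q_A = 131/5 and q_U = 166/5.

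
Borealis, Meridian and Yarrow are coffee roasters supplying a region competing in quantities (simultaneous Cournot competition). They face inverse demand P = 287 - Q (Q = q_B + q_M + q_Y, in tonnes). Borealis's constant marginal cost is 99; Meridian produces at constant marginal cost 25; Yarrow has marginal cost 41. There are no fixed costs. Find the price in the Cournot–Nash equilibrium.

113

Borealis's profit: π_B = (287 - Q)q_B - (99q_B). Setting ∂π_B/∂q_B = 0: 188 - 2q_B - (q_M + q_Y) = 0.
Meridian's first-order condition: 262 - 2q_M - (q_B + q_Y) = 0.
Yarrow's first-order condition: 246 - 2q_Y - (q_B + q_M) = 0.
Adding the 3 first-order conditions: 696 − 4Q = 0, so Q = 174.
Back-substituting: q_B = (188 − 174) = 14, q_M = (262 − 174) = 88, q_Y = (246 − 174) = 72.
Total output Q = 174, so price P = 287 - 174 = 113.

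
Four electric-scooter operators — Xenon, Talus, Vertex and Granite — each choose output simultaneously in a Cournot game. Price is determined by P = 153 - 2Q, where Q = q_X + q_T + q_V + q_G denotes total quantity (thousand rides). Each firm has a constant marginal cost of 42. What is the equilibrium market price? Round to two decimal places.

Each firm earns π_i = (153 - 2Q)q_i - 42q_i.
First-order condition (treating rivals' output as given): 111 - 4q_i - 2·Σ_{j≠i} q_j = 0.
By symmetry each firm produces the same amount; substituting Σ_{j≠i} q_j = 3q_i yields q_i = 111/10.
Total output Q = 222/5, so price P = 153 - 2·(222/5) = 321/5.

64.20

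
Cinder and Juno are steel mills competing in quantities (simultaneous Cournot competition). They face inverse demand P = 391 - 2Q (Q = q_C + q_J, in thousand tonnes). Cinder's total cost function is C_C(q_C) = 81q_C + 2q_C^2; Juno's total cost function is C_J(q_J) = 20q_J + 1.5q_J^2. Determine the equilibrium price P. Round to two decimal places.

245.77

Cinder's profit: π_C = (391 - 2Q)q_C - (81q_C + 2q_C²). Setting ∂π_C/∂q_C = 0: 310 - 8q_C - 2(q_J) = 0.
Juno's profit: π_J = (391 - 2Q)q_J - (20q_J + (3/2)q_J²). Setting ∂π_J/∂q_J = 0: 371 - 7q_J - 2(q_C) = 0.
Best responses: q_C = (310 - 2q_J)/8, q_J = (371 - 2q_C)/7.
Substituting one into the other gives q_C = 357/13 and q_J = 587/13.
Total output Q = 944/13, so price P = 391 - 2·(944/13) = 245.7692.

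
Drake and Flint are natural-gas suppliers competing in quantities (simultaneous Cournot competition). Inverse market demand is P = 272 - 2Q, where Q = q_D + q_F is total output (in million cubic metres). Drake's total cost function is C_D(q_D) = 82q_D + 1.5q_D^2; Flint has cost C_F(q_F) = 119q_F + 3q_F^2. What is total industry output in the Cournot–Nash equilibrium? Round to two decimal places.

34.62

Drake's profit: π_D = (272 - 2Q)q_D - (82q_D + (3/2)q_D²). Setting ∂π_D/∂q_D = 0: 190 - 7q_D - 2(q_F) = 0.
Flint's profit: π_F = (272 - 2Q)q_F - (119q_F + 3q_F²). Setting ∂π_F/∂q_F = 0: 153 - 10q_F - 2(q_D) = 0.
Best responses: q_D = (190 - 2q_F)/7, q_F = (153 - 2q_D)/10.
Solving the pair: q_D = 797/33, q_F = 691/66.
Total output Q = 797/33 + 691/66 = 34.6212.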